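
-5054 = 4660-9714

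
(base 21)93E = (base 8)7716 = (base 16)FCE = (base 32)3UE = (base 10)4046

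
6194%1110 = 644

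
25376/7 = 3625 + 1/7 ≈ 3625.14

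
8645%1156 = 553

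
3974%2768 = 1206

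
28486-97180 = -68694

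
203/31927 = 29/4561 ≈ 0.00636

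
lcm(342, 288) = 5472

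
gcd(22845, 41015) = 5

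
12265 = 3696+8569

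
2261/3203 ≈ 0.706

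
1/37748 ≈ 0.0000265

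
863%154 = 93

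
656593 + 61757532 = 62414125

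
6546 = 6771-225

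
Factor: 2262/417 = 2^1 * 13^1 * 29^1 * 139^(-1) = 754/139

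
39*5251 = 204789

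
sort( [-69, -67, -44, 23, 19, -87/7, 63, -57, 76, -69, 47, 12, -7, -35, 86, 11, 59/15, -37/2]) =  [-69, -69, -67, -57, -44, -35, -37/2, -87/7, -7, 59/15, 11, 12, 19, 23, 47, 63, 76, 86]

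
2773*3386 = 9389378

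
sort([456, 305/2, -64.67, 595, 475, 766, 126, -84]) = [-84, -64.67, 126, 305/2, 456, 475, 595, 766]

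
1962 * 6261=12284082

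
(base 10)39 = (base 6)103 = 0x27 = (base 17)25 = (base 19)21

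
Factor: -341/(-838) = 2^(-1) * 11^1 * 31^1 * 419^(-1)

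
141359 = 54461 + 86898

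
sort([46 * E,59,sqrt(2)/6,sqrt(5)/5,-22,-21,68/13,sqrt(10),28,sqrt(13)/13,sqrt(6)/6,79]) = [-22,-21,sqrt(2)/6,sqrt(13)/13,sqrt(6)/6,sqrt(5)/5,sqrt(10),68/13,28,59,79,46 * E]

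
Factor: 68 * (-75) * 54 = -1 * 2^3 * 3^4 * 5^2 * 17^1 = -275400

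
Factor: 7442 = 2^1 * 61^2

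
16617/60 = 276 + 19/20 = 276.95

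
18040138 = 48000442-29960304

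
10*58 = 580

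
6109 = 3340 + 2769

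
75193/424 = 177 + 145/424 ≈ 177.34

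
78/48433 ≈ 0.00161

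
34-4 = 30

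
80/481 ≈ 0.166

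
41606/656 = 63 + 139/328 ≈ 63.42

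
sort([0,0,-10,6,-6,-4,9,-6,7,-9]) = [-10,-9,-6,-6,-4,0,0,6,7,9]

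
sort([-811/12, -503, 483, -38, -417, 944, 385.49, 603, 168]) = [-503, -417, -811/12, -38, 168, 385.49, 483, 603, 944]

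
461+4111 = 4572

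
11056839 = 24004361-12947522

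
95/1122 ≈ 0.0847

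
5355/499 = 10 + 365/499 ≈ 10.73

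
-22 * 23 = -506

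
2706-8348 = -5642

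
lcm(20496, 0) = 0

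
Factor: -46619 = -1*46619^1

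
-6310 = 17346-23656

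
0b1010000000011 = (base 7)20636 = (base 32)503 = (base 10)5123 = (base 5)130443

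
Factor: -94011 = -1 * 3^1 * 31337^1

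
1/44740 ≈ 0.0000224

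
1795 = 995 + 800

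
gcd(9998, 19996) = 9998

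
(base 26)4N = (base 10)127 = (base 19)6D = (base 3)11201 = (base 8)177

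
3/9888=1/3296 ≈ 0.000303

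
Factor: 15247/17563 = 7^(-1)*13^(-1)*79^1 = 79/91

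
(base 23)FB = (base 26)DI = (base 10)356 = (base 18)11E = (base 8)544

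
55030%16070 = 6820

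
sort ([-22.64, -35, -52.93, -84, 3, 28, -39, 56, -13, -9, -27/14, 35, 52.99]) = [-84, -52.93, -39, -35, -22.64, -13, -9, -27/14, 3, 28, 35, 52.99, 56]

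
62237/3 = 20745 + 2/3 ≈ 20745.67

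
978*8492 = 8305176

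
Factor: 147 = 3^1*7^2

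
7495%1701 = 691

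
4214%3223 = 991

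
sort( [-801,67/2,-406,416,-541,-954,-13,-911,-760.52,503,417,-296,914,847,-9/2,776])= [-954,-911,-801,-760.52,-541,-406,-296,-13,-9/2,67/2,416,417,503,776,847,914]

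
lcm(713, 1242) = 38502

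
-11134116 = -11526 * 966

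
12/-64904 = -3/16226≈-0.000185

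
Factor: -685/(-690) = 2^(-1)*3^(-1)*23^(-1)*137^1 = 137/138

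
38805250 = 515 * 75350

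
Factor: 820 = 2^2*5^1*41^1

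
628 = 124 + 504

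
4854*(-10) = -48540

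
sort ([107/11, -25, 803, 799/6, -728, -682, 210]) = [-728, -682, -25, 107/11, 799/6, 210, 803]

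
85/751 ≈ 0.113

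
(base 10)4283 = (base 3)12212122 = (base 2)1000010111011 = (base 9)5778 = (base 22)8if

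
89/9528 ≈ 0.00934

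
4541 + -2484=2057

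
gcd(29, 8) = 1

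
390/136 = 2 + 59/68 ≈ 2.87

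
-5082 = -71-5011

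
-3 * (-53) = 159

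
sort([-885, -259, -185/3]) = [-885, -259, -185/3]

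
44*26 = 1144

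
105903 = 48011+57892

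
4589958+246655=4836613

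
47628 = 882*54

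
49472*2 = 98944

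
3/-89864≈-0.0000334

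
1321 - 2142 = -821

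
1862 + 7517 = 9379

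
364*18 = 6552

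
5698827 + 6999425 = 12698252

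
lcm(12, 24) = 24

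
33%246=33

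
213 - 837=-624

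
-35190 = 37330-72520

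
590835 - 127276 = 463559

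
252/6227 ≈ 0.0405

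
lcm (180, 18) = 180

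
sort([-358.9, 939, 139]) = [-358.9, 139, 939]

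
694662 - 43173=651489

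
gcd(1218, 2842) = 406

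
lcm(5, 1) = 5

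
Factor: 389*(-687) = -1*3^1*229^1*389^1 = -267243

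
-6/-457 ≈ 0.0131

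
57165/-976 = -58-557/976 ≈ -58.57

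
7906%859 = 175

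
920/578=460/289 ≈ 1.59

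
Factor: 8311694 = 2^1*23^1*101^1*1789^1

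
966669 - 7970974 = -7004305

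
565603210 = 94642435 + 470960775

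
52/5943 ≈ 0.00875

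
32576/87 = 374 + 38/87 ≈ 374.44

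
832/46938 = 416/23469 ≈ 0.0177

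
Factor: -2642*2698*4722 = -1*2^3*3^1*19^1*71^1*787^1*1321^1 = -33658963752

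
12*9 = 108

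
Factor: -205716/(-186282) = 2^1*3^(-1)*7^1*31^1*131^(-1) = 434/393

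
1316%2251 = 1316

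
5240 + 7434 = 12674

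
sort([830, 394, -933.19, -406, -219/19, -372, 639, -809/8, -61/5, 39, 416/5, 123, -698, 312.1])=[-933.19, -698, -406, -372, -809/8, -61/5, -219/19, 39, 416/5, 123, 312.1, 394, 639, 830]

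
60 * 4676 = 280560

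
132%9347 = 132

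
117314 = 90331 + 26983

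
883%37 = 32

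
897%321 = 255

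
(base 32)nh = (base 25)153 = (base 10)753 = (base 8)1361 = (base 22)1c5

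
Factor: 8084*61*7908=2^4*3^1*43^1*47^1*61^1*659^1=3899624592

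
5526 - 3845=1681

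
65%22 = 21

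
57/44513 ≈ 0.00128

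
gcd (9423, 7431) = 3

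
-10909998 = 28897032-39807030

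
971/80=12 + 11/80 ≈ 12.14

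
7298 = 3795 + 3503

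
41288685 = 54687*755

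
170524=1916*89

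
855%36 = 27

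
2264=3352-1088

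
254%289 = 254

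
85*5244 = 445740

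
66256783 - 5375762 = 60881021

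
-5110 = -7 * 730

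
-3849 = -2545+-1304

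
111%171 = 111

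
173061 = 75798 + 97263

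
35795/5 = 7159 = 7159.00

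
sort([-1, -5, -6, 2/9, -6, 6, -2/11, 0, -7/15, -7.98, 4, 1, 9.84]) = [-7.98, -6, -6, -5, -1, -7/15, -2/11, 0, 2/9, 1, 4, 6, 9.84]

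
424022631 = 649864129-225841498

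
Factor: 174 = 2^1*3^1*29^1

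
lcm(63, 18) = 126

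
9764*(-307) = -2997548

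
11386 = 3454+7932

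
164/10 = 16 + 2/5 = 16.40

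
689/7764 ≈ 0.0887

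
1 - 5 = -4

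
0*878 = 0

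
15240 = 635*24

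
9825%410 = 395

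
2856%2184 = 672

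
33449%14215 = 5019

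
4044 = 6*674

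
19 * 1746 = 33174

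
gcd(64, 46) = 2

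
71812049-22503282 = 49308767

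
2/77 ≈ 0.0260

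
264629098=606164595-341535497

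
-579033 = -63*9191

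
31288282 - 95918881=-64630599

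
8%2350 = 8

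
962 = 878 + 84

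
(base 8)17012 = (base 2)1111000001010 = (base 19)125e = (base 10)7690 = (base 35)69p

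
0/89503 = 0 = 0.00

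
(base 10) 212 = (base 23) 95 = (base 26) 84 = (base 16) d4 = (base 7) 422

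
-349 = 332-681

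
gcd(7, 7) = 7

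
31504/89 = 353 + 87/89 ≈ 353.98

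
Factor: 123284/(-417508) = -1*7^1*13^(-1)*17^1*31^(-1) = -119/403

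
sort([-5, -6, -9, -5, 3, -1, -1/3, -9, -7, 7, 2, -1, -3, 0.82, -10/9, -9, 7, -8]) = [-9, -9, -9, -8, -7, -6, -5, -5, -3, -10/9, -1, -1, -1/3, 0.82, 2, 3, 7, 7]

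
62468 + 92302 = 154770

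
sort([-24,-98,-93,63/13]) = [-98,-93,-24,63/13]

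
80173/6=13362 + 1/6 ≈ 13362.17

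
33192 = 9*3688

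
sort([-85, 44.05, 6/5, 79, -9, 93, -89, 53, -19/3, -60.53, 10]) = [-89, -85, -60.53, -9, -19/3, 6/5, 10, 44.05, 53, 79, 93]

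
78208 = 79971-1763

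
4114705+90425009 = 94539714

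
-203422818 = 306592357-510015175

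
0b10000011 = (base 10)131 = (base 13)a1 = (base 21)65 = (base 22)5l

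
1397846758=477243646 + 920603112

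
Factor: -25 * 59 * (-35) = 5^3 * 7^1 * 59^1 = 51625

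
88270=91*970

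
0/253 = 0 = 0.00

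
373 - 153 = 220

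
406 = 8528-8122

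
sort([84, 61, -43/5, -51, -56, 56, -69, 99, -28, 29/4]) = [-69, -56, -51, -28, -43/5, 29/4, 56, 61, 84, 99]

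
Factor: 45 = 3^2*5^1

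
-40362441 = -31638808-8723633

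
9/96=3/32 ≈ 0.0938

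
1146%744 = 402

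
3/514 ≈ 0.00584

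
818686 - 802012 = 16674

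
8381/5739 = 1 + 2642/5739 ≈ 1.46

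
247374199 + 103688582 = 351062781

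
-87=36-123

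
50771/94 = 540 + 11/94 ≈ 540.12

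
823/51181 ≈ 0.0161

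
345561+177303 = 522864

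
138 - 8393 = -8255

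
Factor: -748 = -1 * 2^2 * 11^1 * 17^1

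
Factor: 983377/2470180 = 2^(-2) * 5^(-1) * 113^(-1) * 1093^(-1) * 983377^1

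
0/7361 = 0 = 0.00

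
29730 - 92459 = -62729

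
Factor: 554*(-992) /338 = -1*2^5*13^(-2)*31^1*277^1 = -274784/169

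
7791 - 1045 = 6746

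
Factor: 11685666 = 2^1*3^1*29^1*239^1*281^1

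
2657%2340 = 317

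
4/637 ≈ 0.00628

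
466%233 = 0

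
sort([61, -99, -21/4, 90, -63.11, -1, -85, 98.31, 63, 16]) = [-99, -85, -63.11, -21/4, -1, 16, 61, 63, 90, 98.31]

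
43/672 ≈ 0.0640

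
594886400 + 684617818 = 1279504218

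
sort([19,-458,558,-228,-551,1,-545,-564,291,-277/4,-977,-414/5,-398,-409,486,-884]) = [-977,-884,-564,-551,-545,-458,-409,-398,-228,-414/5,-277/4,1,19,291,486,558]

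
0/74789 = 0 = 0.00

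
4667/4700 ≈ 0.993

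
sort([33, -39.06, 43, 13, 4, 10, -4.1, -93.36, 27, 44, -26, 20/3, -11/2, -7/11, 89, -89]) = [-93.36, -89, -39.06, -26, -11/2, -4.1, -7/11, 4, 20/3, 10, 13, 27, 33, 43, 44, 89]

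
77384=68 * 1138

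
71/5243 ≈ 0.0135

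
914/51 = 17+47/51 ≈ 17.92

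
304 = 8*38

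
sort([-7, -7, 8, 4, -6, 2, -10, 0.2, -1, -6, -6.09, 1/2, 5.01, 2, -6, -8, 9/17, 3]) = [-10, -8, -7, -7, -6.09, -6, -6, -6, -1, 0.2, 1/2, 9/17, 2, 2, 3, 4, 5.01, 8]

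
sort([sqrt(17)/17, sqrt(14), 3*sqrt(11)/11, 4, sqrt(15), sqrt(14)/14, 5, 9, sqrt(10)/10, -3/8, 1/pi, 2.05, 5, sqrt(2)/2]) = [-3/8, sqrt(17)/17, sqrt(14)/14, sqrt(10)/10, 1/pi, sqrt(2)/2, 3*sqrt(11)/11, 2.05, sqrt(14), sqrt(15), 4, 5, 5, 9]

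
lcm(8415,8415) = 8415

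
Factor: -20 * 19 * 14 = -1 * 2^3 * 5^1 * 7^1 * 19^1 = -5320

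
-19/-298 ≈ 0.0638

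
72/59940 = 2/1665 ≈ 0.00120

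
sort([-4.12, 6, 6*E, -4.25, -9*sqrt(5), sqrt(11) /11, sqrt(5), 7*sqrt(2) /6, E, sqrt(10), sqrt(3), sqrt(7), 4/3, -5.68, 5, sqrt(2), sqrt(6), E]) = [-9*sqrt(5), -5.68, -4.25, -4.12, sqrt(11) /11, 4/3, sqrt(2), 7*sqrt(2) /6, sqrt(3), sqrt(5), sqrt(6), sqrt(7), E, E, sqrt(10), 5, 6, 6*E]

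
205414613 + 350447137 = 555861750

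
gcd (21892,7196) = 4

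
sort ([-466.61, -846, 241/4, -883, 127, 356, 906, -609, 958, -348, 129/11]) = [-883, -846, -609, -466.61, -348, 129/11, 241/4, 127, 356, 906, 958]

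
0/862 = 0 = 0.00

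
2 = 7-5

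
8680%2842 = 154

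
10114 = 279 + 9835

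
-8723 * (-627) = 5469321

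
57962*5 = 289810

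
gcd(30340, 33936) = 4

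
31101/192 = 10367/64 ≈ 161.98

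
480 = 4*120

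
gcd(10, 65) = 5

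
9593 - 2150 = 7443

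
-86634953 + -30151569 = -116786522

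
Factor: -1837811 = -1*619^1*2969^1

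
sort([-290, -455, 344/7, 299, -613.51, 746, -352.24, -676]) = [-676, -613.51, -455, -352.24, -290, 344/7, 299, 746]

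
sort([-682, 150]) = [-682, 150]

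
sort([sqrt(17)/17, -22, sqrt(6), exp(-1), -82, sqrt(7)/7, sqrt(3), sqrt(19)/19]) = [-82, -22, sqrt(19)/19, sqrt(17)/17, exp(-1), sqrt(7)/7, sqrt(3), sqrt(6)]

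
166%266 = 166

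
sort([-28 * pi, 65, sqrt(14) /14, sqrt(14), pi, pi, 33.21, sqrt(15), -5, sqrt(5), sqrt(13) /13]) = [-28 * pi, -5, sqrt(14) /14, sqrt(13) /13, sqrt(5), pi, pi, sqrt(14), sqrt(15), 33.21, 65]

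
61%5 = 1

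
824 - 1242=-418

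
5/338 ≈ 0.0148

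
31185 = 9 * 3465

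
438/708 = 73/118 ≈ 0.619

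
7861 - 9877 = -2016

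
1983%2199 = 1983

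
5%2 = 1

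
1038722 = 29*35818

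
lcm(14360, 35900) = 71800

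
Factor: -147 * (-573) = 3^2 * 7^2 * 191^1 = 84231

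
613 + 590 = 1203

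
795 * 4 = 3180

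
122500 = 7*17500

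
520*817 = 424840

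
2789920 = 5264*530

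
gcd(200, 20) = 20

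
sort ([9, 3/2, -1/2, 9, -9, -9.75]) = [-9.75, -9, -1/2, 3/2, 9, 9]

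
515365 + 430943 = 946308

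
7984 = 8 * 998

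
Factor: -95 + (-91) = -1*2^1*3^1*31^1 = -186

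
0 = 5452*0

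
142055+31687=173742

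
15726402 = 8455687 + 7270715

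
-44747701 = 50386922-95134623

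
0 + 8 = 8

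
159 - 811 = -652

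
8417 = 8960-543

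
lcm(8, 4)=8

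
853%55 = 28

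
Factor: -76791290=-1*2^1*5^1*7679129^1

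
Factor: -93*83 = -1*3^1*31^1*83^1 = -7719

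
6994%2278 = 160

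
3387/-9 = -1129/3 ≈ -376.33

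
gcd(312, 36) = 12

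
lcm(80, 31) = 2480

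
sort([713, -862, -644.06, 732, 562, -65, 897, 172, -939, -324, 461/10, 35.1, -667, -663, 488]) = [-939, -862, -667, -663, -644.06, -324, -65, 35.1, 461/10, 172, 488, 562, 713, 732, 897]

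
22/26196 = 11/13098 ≈ 0.000840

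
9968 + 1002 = 10970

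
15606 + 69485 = 85091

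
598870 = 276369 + 322501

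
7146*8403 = 60047838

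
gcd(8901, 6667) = 1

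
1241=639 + 602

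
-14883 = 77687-92570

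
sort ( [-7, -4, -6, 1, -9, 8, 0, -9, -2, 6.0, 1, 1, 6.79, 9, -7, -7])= [-9, -9, -7, -7, -7, -6, -4, -2, 0, 1, 1, 1, 6.0, 6.79, 8, 9]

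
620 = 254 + 366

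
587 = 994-407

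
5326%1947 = 1432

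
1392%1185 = 207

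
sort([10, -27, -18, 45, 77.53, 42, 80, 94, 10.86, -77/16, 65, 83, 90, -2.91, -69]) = [-69, -27, -18, -77/16, -2.91, 10, 10.86, 42, 45, 65, 77.53, 80, 83, 90, 94]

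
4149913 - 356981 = 3792932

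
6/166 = 3/83 ≈ 0.0361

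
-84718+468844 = 384126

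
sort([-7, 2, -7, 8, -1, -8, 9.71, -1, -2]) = [-8, -7, -7, -2, -1, -1, 2, 8, 9.71]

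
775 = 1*775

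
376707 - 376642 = 65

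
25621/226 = 113+83/226 ≈ 113.37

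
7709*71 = 547339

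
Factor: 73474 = 2^1*17^1*2161^1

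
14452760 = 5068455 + 9384305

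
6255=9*695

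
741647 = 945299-203652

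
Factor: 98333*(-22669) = -1*107^1*919^1*22669^1 = -2229110777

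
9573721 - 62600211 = -53026490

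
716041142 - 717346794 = -1305652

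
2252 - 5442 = -3190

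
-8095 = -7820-275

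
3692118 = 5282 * 699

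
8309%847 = 686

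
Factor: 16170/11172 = 2^(-1)*5^1*11^1*19^(-1) = 55/38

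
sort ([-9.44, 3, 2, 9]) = [-9.44, 2, 3, 9]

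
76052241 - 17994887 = 58057354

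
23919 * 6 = 143514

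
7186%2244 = 454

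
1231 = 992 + 239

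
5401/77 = 491/7 ≈ 70.14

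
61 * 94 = 5734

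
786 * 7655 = 6016830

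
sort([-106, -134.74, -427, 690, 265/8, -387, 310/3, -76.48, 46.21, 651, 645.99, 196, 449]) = [-427, -387, -134.74, -106, -76.48, 265/8, 46.21, 310/3, 196, 449, 645.99, 651, 690]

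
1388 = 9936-8548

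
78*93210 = 7270380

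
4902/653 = 7 + 331/653 ≈ 7.51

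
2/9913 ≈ 0.000202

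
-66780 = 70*(-954)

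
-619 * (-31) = 19189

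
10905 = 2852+8053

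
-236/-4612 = 59/1153 ≈ 0.0512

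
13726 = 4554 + 9172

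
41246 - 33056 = 8190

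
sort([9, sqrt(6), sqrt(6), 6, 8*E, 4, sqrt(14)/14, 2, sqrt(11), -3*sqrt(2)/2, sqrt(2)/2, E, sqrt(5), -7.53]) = [-7.53, -3*sqrt(2)/2, sqrt(14)/14, sqrt(2)/2, 2, sqrt(5), sqrt(6), sqrt(6), E, sqrt(11), 4, 6, 9, 8*E]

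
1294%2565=1294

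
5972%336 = 260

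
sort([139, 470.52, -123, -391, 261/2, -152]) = [-391, -152, -123, 261/2, 139, 470.52]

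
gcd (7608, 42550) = 2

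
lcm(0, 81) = 0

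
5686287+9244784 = 14931071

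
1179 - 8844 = -7665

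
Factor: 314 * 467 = 2^1 * 157^1 * 467^1 = 146638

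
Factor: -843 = -1*3^1*281^1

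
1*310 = 310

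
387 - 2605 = -2218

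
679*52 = 35308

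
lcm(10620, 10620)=10620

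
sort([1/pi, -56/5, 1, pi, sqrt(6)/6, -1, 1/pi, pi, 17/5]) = [-56/5, -1, 1/pi, 1/pi, sqrt(6)/6, 1, pi, pi, 17/5]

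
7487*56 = 419272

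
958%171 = 103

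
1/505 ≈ 0.00198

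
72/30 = 2 + 2/5 = 2.40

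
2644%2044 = 600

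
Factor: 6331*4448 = 2^5*13^1*139^1*487^1 = 28160288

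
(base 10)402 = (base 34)bs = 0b110010010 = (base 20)102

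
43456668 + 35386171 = 78842839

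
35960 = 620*58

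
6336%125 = 86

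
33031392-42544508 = -9513116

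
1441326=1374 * 1049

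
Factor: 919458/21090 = 3^2 * 5^ (-1) * 19^ (-1) * 37^ (-1) * 17027^1 = 153243/3515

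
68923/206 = 334 + 119/206 ≈ 334.58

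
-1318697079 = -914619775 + -404077304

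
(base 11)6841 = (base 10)8999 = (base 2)10001100100111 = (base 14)33cb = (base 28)bdb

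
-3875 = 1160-5035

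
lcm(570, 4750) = 14250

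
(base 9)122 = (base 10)101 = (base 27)3k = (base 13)7a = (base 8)145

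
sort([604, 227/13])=[227/13, 604]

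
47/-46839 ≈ -0.00100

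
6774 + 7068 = 13842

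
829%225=154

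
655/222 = 2 + 211/222 ≈ 2.95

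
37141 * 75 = 2785575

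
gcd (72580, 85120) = 380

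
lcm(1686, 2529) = 5058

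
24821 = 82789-57968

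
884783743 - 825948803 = 58834940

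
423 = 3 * 141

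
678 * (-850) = -576300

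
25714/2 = 12857 = 12857.00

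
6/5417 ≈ 0.00111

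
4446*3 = 13338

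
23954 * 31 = 742574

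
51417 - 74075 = -22658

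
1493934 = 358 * 4173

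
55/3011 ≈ 0.0183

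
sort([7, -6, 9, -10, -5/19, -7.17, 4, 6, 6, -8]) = [-10, -8, -7.17, -6, -5/19, 4, 6, 6, 7, 9]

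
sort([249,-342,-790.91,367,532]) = [-790.91,-342,249,367,532]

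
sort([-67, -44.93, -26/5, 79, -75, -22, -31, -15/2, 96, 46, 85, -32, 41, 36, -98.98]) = [-98.98, -75, -67, -44.93, -32, -31, -22, -15/2, -26/5, 36, 41, 46, 79, 85, 96]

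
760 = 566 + 194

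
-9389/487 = -19 - 136/487 ≈ -19.28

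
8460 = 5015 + 3445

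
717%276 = 165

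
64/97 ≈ 0.660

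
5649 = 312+5337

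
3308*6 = 19848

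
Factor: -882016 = -1 * 2^5 * 43^1 * 641^1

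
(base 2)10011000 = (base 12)108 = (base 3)12122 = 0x98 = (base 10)152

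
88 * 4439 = 390632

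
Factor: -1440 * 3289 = -1 * 2^5 * 3^2 * 5^1 * 11^1 * 13^1 * 23^1 = -4736160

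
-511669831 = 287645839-799315670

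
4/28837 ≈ 0.000139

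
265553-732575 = -467022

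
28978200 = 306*94700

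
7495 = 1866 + 5629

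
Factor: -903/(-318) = 2^(-1)*7^1*43^1*53^(-1) = 301/106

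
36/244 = 9/61 ≈ 0.148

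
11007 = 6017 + 4990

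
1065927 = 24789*43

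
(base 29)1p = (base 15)39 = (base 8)66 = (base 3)2000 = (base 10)54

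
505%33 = 10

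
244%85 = 74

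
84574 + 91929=176503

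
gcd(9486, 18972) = 9486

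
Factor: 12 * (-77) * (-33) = 2^2 * 3^2 * 7^1 * 11^2 = 30492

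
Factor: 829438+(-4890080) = -1*2^1*19^1*106859^1 = -4060642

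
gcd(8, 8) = 8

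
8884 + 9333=18217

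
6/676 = 3/338 ≈ 0.00888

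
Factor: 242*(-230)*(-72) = 2^5*3^2*5^1*11^2*23^1 = 4007520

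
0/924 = 0 = 0.00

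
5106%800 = 306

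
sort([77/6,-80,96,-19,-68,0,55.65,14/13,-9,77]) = [-80,-68,-19,-9,0,14/13,77/6,55.65,77,96]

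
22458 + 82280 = 104738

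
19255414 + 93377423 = 112632837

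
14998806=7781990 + 7216816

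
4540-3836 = 704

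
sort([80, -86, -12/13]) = [-86, -12/13, 80]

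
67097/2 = 33548 + 1/2 = 33548.50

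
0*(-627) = 0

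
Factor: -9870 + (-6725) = -1*5^1*3319^1 = -16595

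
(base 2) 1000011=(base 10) 67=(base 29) 29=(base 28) 2b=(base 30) 27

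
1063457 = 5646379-4582922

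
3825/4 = 956 + 1/4 = 956.25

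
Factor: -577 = -1*577^1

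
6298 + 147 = 6445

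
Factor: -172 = -1*2^2*43^1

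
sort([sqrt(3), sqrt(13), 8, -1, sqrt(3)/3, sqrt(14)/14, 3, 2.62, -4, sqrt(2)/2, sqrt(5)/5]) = [-4, -1, sqrt(14)/14, sqrt(5)/5, sqrt(3)/3, sqrt(2)/2, sqrt(3), 2.62, 3, sqrt(13), 8]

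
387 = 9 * 43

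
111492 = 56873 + 54619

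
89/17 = 5 + 4/17 ≈ 5.24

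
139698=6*23283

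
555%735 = 555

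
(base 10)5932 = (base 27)83j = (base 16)172c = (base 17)138g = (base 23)b4l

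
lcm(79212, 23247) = 2138724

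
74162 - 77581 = -3419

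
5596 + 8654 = 14250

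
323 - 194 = 129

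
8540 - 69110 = -60570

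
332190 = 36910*9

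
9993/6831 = 1 + 1054/2277 ≈ 1.46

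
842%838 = 4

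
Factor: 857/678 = 2^(-1) * 3^(-1) * 113^(-1) * 857^1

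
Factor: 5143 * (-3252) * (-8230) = 2^3 * 3^1 * 5^1 * 37^1 * 139^1 * 271^1 * 823^1 = 137647046280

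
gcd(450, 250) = 50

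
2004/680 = 2+161/170 ≈ 2.95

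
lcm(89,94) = 8366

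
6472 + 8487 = 14959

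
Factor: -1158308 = -1*2^2*289577^1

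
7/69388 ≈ 0.000101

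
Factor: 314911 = 29^1*10859^1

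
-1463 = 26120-27583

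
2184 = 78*28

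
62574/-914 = -31287/457 ≈ -68.46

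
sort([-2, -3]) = [-3, -2]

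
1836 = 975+861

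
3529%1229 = 1071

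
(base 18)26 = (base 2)101010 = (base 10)42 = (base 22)1k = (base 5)132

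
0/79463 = 0 = 0.00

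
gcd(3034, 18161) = 1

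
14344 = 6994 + 7350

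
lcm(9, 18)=18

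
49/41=1 + 8/41 ≈ 1.20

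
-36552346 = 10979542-47531888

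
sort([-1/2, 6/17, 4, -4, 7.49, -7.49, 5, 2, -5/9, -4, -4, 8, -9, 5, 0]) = [-9, -7.49, -4, -4, -4, -5/9, -1/2, 0, 6/17, 2, 4, 5, 5, 7.49, 8]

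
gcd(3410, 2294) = 62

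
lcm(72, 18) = 72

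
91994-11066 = 80928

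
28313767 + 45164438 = 73478205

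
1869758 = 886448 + 983310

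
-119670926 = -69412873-50258053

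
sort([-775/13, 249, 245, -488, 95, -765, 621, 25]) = [-765, -488, -775/13, 25, 95, 245, 249, 621]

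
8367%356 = 179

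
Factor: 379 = 379^1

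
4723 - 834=3889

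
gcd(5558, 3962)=14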